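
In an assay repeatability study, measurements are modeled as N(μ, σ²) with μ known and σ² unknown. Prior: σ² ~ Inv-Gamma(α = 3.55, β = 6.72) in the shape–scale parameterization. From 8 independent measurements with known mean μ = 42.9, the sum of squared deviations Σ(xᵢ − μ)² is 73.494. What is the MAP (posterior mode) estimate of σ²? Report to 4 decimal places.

5.0839

With known mean μ and an Inverse-Gamma(α, β) prior on σ², the Normal likelihood is conjugate: posterior is Inv-Gamma(α + n/2, β + Σ(xᵢ−μ)²/2).
Posterior: Inv-Gamma(3.55 + 8/2, 6.72 + 73.494/2) = Inv-Gamma(7.55, 43.4670).
Mode = β/(α+1) = 43.4670/8.55 = 5.0839.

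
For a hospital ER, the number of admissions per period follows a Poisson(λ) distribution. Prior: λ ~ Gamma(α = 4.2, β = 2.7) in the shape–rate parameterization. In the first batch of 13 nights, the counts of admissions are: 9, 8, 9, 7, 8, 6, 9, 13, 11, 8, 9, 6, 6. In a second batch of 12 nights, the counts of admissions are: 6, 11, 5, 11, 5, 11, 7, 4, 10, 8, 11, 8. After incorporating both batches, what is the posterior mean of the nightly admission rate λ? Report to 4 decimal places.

7.5884

With a Gamma(shape α, rate β) prior, the Poisson likelihood is conjugate: the posterior is Gamma(α + ΣXᵢ, β + n).
Batch 1: sum of counts S = 109 over n = 13 nights.
After batch 1: Gamma(α+S, β+n) = Gamma(4.2+109, 2.7+13) = Gamma(113.2, 15.7).
Batch 2: sum of counts S = 97 over n = 12 nights.
After batch 2: Gamma(α+S, β+n) = Gamma(113.2+97, 15.7+12) = Gamma(210.2, 27.7).
Posterior mean = α/β = 210.2/27.7 = 7.5884.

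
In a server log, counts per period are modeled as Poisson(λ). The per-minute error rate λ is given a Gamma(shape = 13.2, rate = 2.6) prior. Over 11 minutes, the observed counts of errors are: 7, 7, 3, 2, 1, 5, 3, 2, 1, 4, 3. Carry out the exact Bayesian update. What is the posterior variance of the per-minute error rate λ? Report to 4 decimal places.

0.2768

With a Gamma(shape α, rate β) prior, the Poisson likelihood is conjugate: the posterior is Gamma(α + ΣXᵢ, β + n).
Sum of counts S = 38 over n = 11 minutes.
Posterior: Gamma(α+S, β+n) = Gamma(13.2+38, 2.6+11) = Gamma(51.2, 13.6).
Var = α/β² = 51.2/13.6² = 0.2768.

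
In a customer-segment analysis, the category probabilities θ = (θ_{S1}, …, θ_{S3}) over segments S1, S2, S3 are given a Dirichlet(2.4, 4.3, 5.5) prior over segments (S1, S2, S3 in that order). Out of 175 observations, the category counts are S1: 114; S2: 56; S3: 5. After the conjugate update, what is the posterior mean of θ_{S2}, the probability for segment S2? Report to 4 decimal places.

The Dirichlet prior is conjugate to the Multinomial likelihood: each posterior αⱼ = prior αⱼ + observed count nⱼ.
Posterior concentration: (116.4, 60.3, 10.5), total = 187.2.
E[θ_{S2}|data] = α_{S2}/Σα = 60.3/187.2 = 0.3221.

0.3221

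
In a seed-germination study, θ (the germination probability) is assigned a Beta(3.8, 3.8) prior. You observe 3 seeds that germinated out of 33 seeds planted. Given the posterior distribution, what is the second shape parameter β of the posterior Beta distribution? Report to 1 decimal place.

33.8

The Beta prior is conjugate to a Binomial/Bernoulli likelihood; the update adds successes to α and failures to β.
Posterior: Beta(α+k, β+n−k) = Beta(3.8+3, 3.8+30) = Beta(6.8, 33.8).
Posterior β = 33.8.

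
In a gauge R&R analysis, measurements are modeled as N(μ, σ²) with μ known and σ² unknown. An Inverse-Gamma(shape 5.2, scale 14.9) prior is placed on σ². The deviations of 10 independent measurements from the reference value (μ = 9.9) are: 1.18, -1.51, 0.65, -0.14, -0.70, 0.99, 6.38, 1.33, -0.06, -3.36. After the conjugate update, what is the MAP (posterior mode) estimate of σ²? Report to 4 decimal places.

3.9800

With known mean μ and an Inverse-Gamma(α, β) prior on σ², the Normal likelihood is conjugate: posterior is Inv-Gamma(α + n/2, β + Σ(xᵢ−μ)²/2).
Σ(xᵢ−μ)² = (1.18)² + (-1.51)² + (0.65)² + (-0.14)² + (-0.70)² + (0.99)² + (6.38)² + (1.33)² + (-0.06)² + (-3.36)² = 59.3512.
Posterior: Inv-Gamma(5.2 + 10/2, 14.9 + 59.3512/2) = Inv-Gamma(10.20, 44.57560).
Mode = β/(α+1) = 44.57560/11.20 = 3.9800.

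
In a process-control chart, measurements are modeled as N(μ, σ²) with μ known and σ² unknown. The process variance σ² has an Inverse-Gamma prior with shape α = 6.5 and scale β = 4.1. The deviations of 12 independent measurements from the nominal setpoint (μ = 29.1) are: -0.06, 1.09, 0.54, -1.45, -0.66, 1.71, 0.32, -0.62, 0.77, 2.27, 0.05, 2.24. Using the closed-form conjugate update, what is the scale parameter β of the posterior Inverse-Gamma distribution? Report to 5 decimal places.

13.19910

With known mean μ and an Inverse-Gamma(α, β) prior on σ², the Normal likelihood is conjugate: posterior is Inv-Gamma(α + n/2, β + Σ(xᵢ−μ)²/2).
Σ(xᵢ−μ)² = (-0.06)² + (1.09)² + (0.54)² + (-1.45)² + (-0.66)² + (1.71)² + (0.32)² + (-0.62)² + (0.77)² + (2.27)² + (0.05)² + (2.24)² = 18.1982.
Posterior: Inv-Gamma(6.5 + 12/2, 4.1 + 18.1982/2) = Inv-Gamma(12.50, 13.19910).
Posterior β = 13.19910.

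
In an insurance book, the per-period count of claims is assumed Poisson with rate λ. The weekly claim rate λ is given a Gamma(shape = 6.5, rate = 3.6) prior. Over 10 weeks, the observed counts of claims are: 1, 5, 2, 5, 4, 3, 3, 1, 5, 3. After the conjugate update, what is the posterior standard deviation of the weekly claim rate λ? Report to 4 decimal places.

With a Gamma(shape α, rate β) prior, the Poisson likelihood is conjugate: the posterior is Gamma(α + ΣXᵢ, β + n).
Sum of counts S = 32 over n = 10 weeks.
Posterior: Gamma(α+S, β+n) = Gamma(6.5+32, 3.6+10) = Gamma(38.5, 13.6).
SD = √α/β = √38.5/13.6 = 0.4562.

0.4562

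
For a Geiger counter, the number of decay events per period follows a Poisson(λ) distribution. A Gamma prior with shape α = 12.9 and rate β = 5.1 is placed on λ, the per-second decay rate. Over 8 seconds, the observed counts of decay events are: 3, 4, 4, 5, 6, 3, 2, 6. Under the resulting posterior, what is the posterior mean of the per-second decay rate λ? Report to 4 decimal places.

With a Gamma(shape α, rate β) prior, the Poisson likelihood is conjugate: the posterior is Gamma(α + ΣXᵢ, β + n).
Sum of counts S = 33 over n = 8 seconds.
Posterior: Gamma(α+S, β+n) = Gamma(12.9+33, 5.1+8) = Gamma(45.9, 13.1).
Posterior mean = α/β = 45.9/13.1 = 3.5038.

3.5038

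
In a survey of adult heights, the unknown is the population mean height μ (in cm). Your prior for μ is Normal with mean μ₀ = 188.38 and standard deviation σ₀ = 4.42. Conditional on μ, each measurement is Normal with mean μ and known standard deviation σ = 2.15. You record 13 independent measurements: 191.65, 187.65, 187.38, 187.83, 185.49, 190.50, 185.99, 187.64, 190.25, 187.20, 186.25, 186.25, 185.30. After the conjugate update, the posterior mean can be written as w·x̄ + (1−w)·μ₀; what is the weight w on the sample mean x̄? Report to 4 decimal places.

0.9821

For Normal data with known variance σ², a Normal(μ₀, σ₀²) prior on μ is conjugate. Posterior precision = 1/σ₀² + n/σ²; posterior mean is the precision-weighted average of μ₀ and x̄.
σ₀² = 4.42² = 19.5364, σ² = 2.15² = 4.6225. Prior precision 1/σ₀² = 1/19.5364; data precision n/σ² = 13/4.6225.
w = (n/σ²)/(1/σ₀² + n/σ²) = n·σ₀²/(σ² + n·σ₀²) = 13·19.5364/(4.6225 + 13·19.5364) = 253.9732/258.5957 = 0.9821.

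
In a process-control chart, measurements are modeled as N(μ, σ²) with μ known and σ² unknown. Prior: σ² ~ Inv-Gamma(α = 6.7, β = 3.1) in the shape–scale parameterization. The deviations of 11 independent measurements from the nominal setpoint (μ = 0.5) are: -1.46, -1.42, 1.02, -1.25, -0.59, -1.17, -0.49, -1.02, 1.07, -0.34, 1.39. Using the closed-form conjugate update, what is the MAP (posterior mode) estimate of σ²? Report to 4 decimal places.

With known mean μ and an Inverse-Gamma(α, β) prior on σ², the Normal likelihood is conjugate: posterior is Inv-Gamma(α + n/2, β + Σ(xᵢ−μ)²/2).
Σ(xᵢ−μ)² = (-1.46)² + (-1.42)² + (1.02)² + (-1.25)² + (-0.59)² + (-1.17)² + (-0.49)² + (-1.02)² + (1.07)² + (-0.34)² + (1.39)² = 12.9410.
Posterior: Inv-Gamma(6.7 + 11/2, 3.1 + 12.9410/2) = Inv-Gamma(12.20, 9.57050).
Mode = β/(α+1) = 9.57050/13.20 = 0.7250.

0.7250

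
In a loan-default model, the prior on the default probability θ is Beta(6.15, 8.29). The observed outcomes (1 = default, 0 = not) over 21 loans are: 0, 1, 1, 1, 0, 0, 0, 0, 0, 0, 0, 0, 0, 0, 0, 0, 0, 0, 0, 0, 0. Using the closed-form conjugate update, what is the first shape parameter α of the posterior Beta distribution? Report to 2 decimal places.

9.15

The Beta prior is conjugate to a Binomial/Bernoulli likelihood; the update adds successes to α and failures to β.
Posterior: Beta(α+k, β+n−k) = Beta(6.15+3, 8.29+18) = Beta(9.15, 26.29).
Posterior α = 9.15.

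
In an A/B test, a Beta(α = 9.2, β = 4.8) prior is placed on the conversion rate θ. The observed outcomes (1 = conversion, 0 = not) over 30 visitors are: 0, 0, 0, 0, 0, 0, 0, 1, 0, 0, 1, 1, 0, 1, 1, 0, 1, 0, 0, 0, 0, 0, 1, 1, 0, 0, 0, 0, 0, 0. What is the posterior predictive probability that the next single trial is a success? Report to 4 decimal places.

The Beta prior is conjugate to a Binomial/Bernoulli likelihood; the update adds successes to α and failures to β.
Posterior: Beta(α+k, β+n−k) = Beta(9.2+8, 4.8+22) = Beta(17.2, 26.8).
For a single future Bernoulli trial, P(success | data) = α/(α+β) = 0.3909.

0.3909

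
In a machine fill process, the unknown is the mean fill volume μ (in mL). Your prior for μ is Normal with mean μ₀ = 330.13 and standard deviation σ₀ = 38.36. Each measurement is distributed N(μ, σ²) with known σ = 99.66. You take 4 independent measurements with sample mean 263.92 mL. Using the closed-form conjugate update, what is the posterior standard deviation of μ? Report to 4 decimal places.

30.3964

For Normal data with known variance σ², a Normal(μ₀, σ₀²) prior on μ is conjugate. Posterior precision = 1/σ₀² + n/σ²; posterior mean is the precision-weighted average of μ₀ and x̄.
σ₀² = 38.36² = 1471.4896, σ² = 99.66² = 9932.1156; σ² + n·σ₀² = 9932.1156 + 4·1471.4896 = 15818.074.
Posterior precision = 1/σ₀² + n/σ² = 1/1471.4896 + 4/9932.1156 = (σ² + n·σ₀²)/(σ₀²σ²) = 15818.074/(1471.4896·9932.1156); posterior variance σₙ² = σ₀²σ²/(σ² + n·σ₀²) = 1471.4896·9932.1156/15818.074 = 923.943383.
Posterior SD = √σₙ² = √(1471.4896·9932.1156/15818.074) = 30.3964.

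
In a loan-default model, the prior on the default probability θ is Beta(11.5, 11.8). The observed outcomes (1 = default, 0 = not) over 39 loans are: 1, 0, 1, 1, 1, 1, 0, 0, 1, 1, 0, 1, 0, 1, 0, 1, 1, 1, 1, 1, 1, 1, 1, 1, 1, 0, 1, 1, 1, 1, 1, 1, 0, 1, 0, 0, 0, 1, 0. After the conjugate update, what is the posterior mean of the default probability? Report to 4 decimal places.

The Beta prior is conjugate to a Binomial/Bernoulli likelihood; the update adds successes to α and failures to β.
Posterior: Beta(α+k, β+n−k) = Beta(11.5+27, 11.8+12) = Beta(38.5, 23.8).
Posterior mean = α/(α+β) = 38.5/62.3 = 0.6180.

0.6180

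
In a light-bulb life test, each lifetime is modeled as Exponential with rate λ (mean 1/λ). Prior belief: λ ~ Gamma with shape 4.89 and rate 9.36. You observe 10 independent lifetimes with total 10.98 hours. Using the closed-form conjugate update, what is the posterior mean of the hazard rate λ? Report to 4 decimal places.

With a Gamma(shape α, rate β) prior on the exponential rate λ, the posterior after n observations with total T = Σxᵢ is Gamma(α+n, β+T).
Posterior: Gamma(4.89+10, 9.36+10.98) = Gamma(14.89, 20.34).
Posterior mean of λ = α/β = 14.89/20.34 = 0.7321.

0.7321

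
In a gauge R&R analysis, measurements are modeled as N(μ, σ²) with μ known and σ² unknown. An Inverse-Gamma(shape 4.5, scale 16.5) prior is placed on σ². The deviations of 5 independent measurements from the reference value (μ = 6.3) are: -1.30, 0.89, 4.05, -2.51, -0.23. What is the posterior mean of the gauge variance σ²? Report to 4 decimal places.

With known mean μ and an Inverse-Gamma(α, β) prior on σ², the Normal likelihood is conjugate: posterior is Inv-Gamma(α + n/2, β + Σ(xᵢ−μ)²/2).
Σ(xᵢ−μ)² = (-1.30)² + (0.89)² + (4.05)² + (-2.51)² + (-0.23)² = 25.2376.
Posterior: Inv-Gamma(4.5 + 5/2, 16.5 + 25.2376/2) = Inv-Gamma(7.00, 29.11880).
E[σ²|data] = β/(α−1) = 29.11880/6.00 = 4.8531.

4.8531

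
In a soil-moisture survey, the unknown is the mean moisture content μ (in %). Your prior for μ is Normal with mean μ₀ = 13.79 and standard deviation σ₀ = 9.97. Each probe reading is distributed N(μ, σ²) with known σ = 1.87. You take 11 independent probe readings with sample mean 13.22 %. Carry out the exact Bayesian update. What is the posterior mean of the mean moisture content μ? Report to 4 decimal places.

13.2218

For Normal data with known variance σ², a Normal(μ₀, σ₀²) prior on μ is conjugate. Posterior precision = 1/σ₀² + n/σ²; posterior mean is the precision-weighted average of μ₀ and x̄.
n·x̄ = 11·13.22 = 145.42.
σ₀² = 9.97² = 99.4009, σ² = 1.87² = 3.4969; σ² + n·σ₀² = 3.4969 + 11·99.4009 = 1096.9068.
Posterior mean = (μ₀/σ₀² + n·x̄/σ²)/(1/σ₀² + n/σ²) = (σ²·μ₀ + σ₀²·n·x̄)/(σ² + n·σ₀²) = (3.4969·13.79 + 99.4009·145.42)/1096.9068 = 14503.101129/1096.9068 = 13.2218.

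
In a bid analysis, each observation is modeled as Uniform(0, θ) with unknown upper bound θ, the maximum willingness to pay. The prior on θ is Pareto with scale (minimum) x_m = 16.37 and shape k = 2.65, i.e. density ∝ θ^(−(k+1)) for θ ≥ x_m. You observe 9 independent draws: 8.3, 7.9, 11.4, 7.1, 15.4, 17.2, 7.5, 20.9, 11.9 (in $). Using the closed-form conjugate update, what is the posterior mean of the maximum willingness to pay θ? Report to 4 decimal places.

22.8624

A Pareto(scale x_m, shape k) prior on the upper bound θ of Uniform(0, θ) is conjugate: posterior is Pareto(max(x_m, max xᵢ), k + n).
Sample maximum = 20.9; prior scale x_m = 16.37 → posterior scale = max = 20.90.
Posterior shape = 2.65 + 9 = 11.65.
E[θ|data] = k·x_m/(k−1) = 11.65·20.90/10.65 = 22.8624.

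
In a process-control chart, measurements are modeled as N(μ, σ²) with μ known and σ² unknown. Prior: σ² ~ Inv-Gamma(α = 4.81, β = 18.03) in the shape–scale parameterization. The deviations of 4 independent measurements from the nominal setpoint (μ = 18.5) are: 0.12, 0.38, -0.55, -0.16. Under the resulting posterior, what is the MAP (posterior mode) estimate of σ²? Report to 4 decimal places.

With known mean μ and an Inverse-Gamma(α, β) prior on σ², the Normal likelihood is conjugate: posterior is Inv-Gamma(α + n/2, β + Σ(xᵢ−μ)²/2).
Σ(xᵢ−μ)² = (0.12)² + (0.38)² + (-0.55)² + (-0.16)² = 0.4869.
Posterior: Inv-Gamma(4.81 + 4/2, 18.03 + 0.4869/2) = Inv-Gamma(6.81, 18.27345).
Mode = β/(α+1) = 18.27345/7.81 = 2.3398.

2.3398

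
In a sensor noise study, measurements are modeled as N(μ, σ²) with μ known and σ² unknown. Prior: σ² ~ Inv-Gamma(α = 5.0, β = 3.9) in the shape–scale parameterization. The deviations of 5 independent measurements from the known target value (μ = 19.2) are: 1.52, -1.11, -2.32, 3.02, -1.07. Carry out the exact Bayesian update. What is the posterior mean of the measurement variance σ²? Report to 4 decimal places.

2.0762

With known mean μ and an Inverse-Gamma(α, β) prior on σ², the Normal likelihood is conjugate: posterior is Inv-Gamma(α + n/2, β + Σ(xᵢ−μ)²/2).
Σ(xᵢ−μ)² = (1.52)² + (-1.11)² + (-2.32)² + (3.02)² + (-1.07)² = 19.1902.
Posterior: Inv-Gamma(5.0 + 5/2, 3.9 + 19.1902/2) = Inv-Gamma(7.50, 13.49510).
E[σ²|data] = β/(α−1) = 13.49510/6.50 = 2.0762.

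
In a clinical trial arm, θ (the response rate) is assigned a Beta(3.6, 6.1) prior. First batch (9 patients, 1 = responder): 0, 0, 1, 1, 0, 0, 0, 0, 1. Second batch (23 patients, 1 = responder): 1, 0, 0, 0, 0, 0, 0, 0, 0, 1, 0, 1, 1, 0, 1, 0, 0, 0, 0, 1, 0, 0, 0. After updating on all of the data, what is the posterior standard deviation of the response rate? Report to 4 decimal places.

0.0703

The Beta prior is conjugate to a Binomial/Bernoulli likelihood; the update adds successes to α and failures to β.
After batch 1: Beta(3.6+3, 6.1+6) = Beta(6.6, 12.1).
After batch 2: Beta(6.6+6, 12.1+17) = Beta(12.6, 29.1).
Var = αβ/((α+β)²(α+β+1)) = 12.6·29.1/(41.7²·42.7) = 0.00493814; SD = √0.00493814 = 0.0703.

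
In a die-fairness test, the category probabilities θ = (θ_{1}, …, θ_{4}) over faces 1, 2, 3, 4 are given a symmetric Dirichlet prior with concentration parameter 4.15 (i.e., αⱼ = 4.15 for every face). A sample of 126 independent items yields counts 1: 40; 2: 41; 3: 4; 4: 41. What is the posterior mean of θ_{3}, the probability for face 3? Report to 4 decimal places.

The Dirichlet prior is conjugate to the Multinomial likelihood: each posterior αⱼ = prior αⱼ + observed count nⱼ.
Posterior concentration: (44.15, 45.15, 8.15, 45.15), total = 142.60.
E[θ_{3}|data] = α_{3}/Σα = 8.15/142.60 = 0.0572.

0.0572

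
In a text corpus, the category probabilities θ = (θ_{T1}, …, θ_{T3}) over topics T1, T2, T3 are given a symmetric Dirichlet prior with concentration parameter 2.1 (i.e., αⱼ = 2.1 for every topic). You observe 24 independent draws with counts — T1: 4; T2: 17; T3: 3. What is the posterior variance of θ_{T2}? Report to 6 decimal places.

0.007444

The Dirichlet prior is conjugate to the Multinomial likelihood: each posterior αⱼ = prior αⱼ + observed count nⱼ.
Posterior concentration: (6.1, 19.1, 5.1), total = 30.3.
Var[θ_j] = α_j(Σα−α_j)/((Σα)²(Σα+1)) = 19.1·11.2/(30.3²·31.3) = 0.007444.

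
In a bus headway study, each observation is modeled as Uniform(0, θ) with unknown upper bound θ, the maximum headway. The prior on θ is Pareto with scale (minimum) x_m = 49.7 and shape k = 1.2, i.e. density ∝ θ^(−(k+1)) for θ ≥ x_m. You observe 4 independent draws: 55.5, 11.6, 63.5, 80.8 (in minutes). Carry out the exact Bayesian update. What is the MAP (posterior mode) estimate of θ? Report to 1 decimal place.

A Pareto(scale x_m, shape k) prior on the upper bound θ of Uniform(0, θ) is conjugate: posterior is Pareto(max(x_m, max xᵢ), k + n).
Sample maximum = 80.8; prior scale x_m = 49.7 → posterior scale = max = 80.8.
Posterior shape = 1.2 + 4 = 5.2.
The Pareto density is decreasing on [x_m, ∞), so the mode is x_m = 80.8.

80.8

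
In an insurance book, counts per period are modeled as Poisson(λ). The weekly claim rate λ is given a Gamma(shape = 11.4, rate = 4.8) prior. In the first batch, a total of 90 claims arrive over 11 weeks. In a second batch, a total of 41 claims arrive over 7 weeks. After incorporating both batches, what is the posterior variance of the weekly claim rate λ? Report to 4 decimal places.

With a Gamma(shape α, rate β) prior, the Poisson likelihood is conjugate: the posterior is Gamma(α + ΣXᵢ, β + n).
After batch 1: Gamma(α+S, β+n) = Gamma(11.4+90, 4.8+11) = Gamma(101.4, 15.8).
After batch 2: Gamma(α+S, β+n) = Gamma(101.4+41, 15.8+7) = Gamma(142.4, 22.8).
Var = α/β² = 142.4/22.8² = 0.2739.

0.2739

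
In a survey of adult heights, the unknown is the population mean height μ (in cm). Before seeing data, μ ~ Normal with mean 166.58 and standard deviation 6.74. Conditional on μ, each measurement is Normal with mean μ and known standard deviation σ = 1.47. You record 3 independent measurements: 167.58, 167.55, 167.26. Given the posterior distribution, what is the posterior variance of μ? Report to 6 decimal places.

0.709057

For Normal data with known variance σ², a Normal(μ₀, σ₀²) prior on μ is conjugate. Posterior precision = 1/σ₀² + n/σ²; posterior mean is the precision-weighted average of μ₀ and x̄.
σ₀² = 6.74² = 45.4276, σ² = 1.47² = 2.1609; σ² + n·σ₀² = 2.1609 + 3·45.4276 = 138.4437.
Posterior precision = 1/σ₀² + n/σ² = 1/45.4276 + 3/2.1609 = (σ² + n·σ₀²)/(σ₀²σ²) = 138.4437/(45.4276·2.1609); posterior variance σₙ² = σ₀²σ²/(σ² + n·σ₀²) = 45.4276·2.1609/138.4437 = 0.709057.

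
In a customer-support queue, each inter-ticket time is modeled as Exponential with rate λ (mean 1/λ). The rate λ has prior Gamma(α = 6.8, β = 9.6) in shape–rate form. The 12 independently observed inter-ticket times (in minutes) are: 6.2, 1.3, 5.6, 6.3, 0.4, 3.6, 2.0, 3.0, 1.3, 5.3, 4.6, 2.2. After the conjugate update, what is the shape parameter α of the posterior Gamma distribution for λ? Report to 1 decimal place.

With a Gamma(shape α, rate β) prior on the exponential rate λ, the posterior after n observations with total T = Σxᵢ is Gamma(α+n, β+T).
Sum of observations T = 41.8 minutes; n = 12.
Posterior: Gamma(6.8+12, 9.6+41.8) = Gamma(18.8, 51.4).
Posterior α = 18.8.

18.8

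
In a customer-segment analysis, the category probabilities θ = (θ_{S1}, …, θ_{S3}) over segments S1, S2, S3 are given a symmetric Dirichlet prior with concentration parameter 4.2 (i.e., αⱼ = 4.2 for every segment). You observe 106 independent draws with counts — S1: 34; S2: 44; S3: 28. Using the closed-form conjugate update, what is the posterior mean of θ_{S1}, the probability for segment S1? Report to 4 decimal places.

0.3221

The Dirichlet prior is conjugate to the Multinomial likelihood: each posterior αⱼ = prior αⱼ + observed count nⱼ.
Posterior concentration: (38.2, 48.2, 32.2), total = 118.6.
E[θ_{S1}|data] = α_{S1}/Σα = 38.2/118.6 = 0.3221.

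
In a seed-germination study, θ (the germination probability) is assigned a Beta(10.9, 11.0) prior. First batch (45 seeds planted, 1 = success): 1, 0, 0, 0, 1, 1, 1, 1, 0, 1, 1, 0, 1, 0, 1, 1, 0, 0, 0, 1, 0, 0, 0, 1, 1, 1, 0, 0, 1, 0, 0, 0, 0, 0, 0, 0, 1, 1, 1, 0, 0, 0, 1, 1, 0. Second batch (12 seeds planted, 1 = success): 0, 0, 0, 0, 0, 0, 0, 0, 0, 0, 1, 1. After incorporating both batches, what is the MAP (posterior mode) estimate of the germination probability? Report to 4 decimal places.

The Beta prior is conjugate to a Binomial/Bernoulli likelihood; the update adds successes to α and failures to β.
After batch 1: Beta(10.9+20, 11.0+25) = Beta(30.9, 36.0).
After batch 2: Beta(30.9+2, 36.0+10) = Beta(32.9, 46.0).
Mode of Beta(a,b) for a,b>1 is (a−1)/(a+b−2) = 31.9/76.9 = 0.4148.

0.4148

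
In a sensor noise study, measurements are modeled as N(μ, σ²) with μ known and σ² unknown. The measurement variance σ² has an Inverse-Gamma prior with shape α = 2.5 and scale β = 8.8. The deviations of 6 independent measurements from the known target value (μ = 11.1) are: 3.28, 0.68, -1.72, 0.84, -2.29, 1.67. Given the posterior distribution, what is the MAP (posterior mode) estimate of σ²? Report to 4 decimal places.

With known mean μ and an Inverse-Gamma(α, β) prior on σ², the Normal likelihood is conjugate: posterior is Inv-Gamma(α + n/2, β + Σ(xᵢ−μ)²/2).
Σ(xᵢ−μ)² = (3.28)² + (0.68)² + (-1.72)² + (0.84)² + (-2.29)² + (1.67)² = 22.9178.
Posterior: Inv-Gamma(2.5 + 6/2, 8.8 + 22.9178/2) = Inv-Gamma(5.50, 20.25890).
Mode = β/(α+1) = 20.25890/6.50 = 3.1168.

3.1168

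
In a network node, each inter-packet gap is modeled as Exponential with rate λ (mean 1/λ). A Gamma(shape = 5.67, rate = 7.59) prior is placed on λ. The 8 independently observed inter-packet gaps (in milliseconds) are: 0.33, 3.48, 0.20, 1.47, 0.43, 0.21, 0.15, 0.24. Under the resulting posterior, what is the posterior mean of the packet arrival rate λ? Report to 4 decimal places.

0.9695

With a Gamma(shape α, rate β) prior on the exponential rate λ, the posterior after n observations with total T = Σxᵢ is Gamma(α+n, β+T).
Sum of observations T = 6.51 milliseconds; n = 8.
Posterior: Gamma(5.67+8, 7.59+6.51) = Gamma(13.67, 14.10).
Posterior mean of λ = α/β = 13.67/14.10 = 0.9695.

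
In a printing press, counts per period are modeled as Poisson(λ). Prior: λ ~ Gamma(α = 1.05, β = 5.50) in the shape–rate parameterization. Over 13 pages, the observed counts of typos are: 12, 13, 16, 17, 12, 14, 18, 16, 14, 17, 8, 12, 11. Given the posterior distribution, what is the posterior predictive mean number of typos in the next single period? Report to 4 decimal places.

9.7865

With a Gamma(shape α, rate β) prior, the Poisson likelihood is conjugate: the posterior is Gamma(α + ΣXᵢ, β + n).
Sum of counts S = 180 over n = 13 pages.
Posterior: Gamma(α+S, β+n) = Gamma(1.05+180, 5.50+13) = Gamma(181.05, 18.50).
The predictive distribution for one future period is NegBinom with mean α/β = 9.7865.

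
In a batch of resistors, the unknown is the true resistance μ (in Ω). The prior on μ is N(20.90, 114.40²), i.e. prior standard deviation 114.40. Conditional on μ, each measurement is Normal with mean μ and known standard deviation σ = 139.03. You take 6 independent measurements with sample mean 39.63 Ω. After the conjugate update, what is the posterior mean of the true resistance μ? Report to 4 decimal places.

For Normal data with known variance σ², a Normal(μ₀, σ₀²) prior on μ is conjugate. Posterior precision = 1/σ₀² + n/σ²; posterior mean is the precision-weighted average of μ₀ and x̄.
n·x̄ = 6·39.63 = 237.78.
σ₀² = 114.40² = 13087.36, σ² = 139.03² = 19329.3409; σ² + n·σ₀² = 19329.3409 + 6·13087.36 = 97853.5009.
Posterior mean = (μ₀/σ₀² + n·x̄/σ²)/(1/σ₀² + n/σ²) = (σ²·μ₀ + σ₀²·n·x̄)/(σ² + n·σ₀²) = (19329.3409·20.90 + 13087.36·237.78)/97853.5009 = 3515895.68561/97853.5009 = 35.9302.

35.9302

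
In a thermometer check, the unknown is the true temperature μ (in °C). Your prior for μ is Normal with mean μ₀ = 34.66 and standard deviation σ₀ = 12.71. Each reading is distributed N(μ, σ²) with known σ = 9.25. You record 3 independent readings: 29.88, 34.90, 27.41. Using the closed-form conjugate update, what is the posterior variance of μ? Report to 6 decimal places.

24.241044

For Normal data with known variance σ², a Normal(μ₀, σ₀²) prior on μ is conjugate. Posterior precision = 1/σ₀² + n/σ²; posterior mean is the precision-weighted average of μ₀ and x̄.
σ₀² = 12.71² = 161.5441, σ² = 9.25² = 85.5625; σ² + n·σ₀² = 85.5625 + 3·161.5441 = 570.1948.
Posterior precision = 1/σ₀² + n/σ² = 1/161.5441 + 3/85.5625 = (σ² + n·σ₀²)/(σ₀²σ²) = 570.1948/(161.5441·85.5625); posterior variance σₙ² = σ₀²σ²/(σ² + n·σ₀²) = 161.5441·85.5625/570.1948 = 24.241044.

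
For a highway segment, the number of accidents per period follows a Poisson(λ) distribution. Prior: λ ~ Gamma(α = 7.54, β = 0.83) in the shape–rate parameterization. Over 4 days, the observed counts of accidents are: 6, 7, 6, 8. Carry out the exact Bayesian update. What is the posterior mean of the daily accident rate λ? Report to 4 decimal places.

With a Gamma(shape α, rate β) prior, the Poisson likelihood is conjugate: the posterior is Gamma(α + ΣXᵢ, β + n).
Sum of counts S = 27 over n = 4 days.
Posterior: Gamma(α+S, β+n) = Gamma(7.54+27, 0.83+4) = Gamma(34.54, 4.83).
Posterior mean = α/β = 34.54/4.83 = 7.1511.

7.1511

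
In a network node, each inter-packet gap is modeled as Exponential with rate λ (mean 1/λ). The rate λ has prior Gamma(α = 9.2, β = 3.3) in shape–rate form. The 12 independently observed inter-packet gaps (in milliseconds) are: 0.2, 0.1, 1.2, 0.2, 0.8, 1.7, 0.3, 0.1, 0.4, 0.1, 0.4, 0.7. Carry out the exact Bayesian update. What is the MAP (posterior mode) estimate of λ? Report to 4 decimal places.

2.1263

With a Gamma(shape α, rate β) prior on the exponential rate λ, the posterior after n observations with total T = Σxᵢ is Gamma(α+n, β+T).
Sum of observations T = 6.2 milliseconds; n = 12.
Posterior: Gamma(9.2+12, 3.3+6.2) = Gamma(21.2, 9.5).
Mode = (α−1)/β = 2.1263.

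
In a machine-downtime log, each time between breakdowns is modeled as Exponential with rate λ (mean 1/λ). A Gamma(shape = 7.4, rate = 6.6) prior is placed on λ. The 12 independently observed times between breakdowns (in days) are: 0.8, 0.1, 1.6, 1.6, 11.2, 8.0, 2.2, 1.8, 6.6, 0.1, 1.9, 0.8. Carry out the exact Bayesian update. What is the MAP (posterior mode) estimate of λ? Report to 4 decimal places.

0.4249

With a Gamma(shape α, rate β) prior on the exponential rate λ, the posterior after n observations with total T = Σxᵢ is Gamma(α+n, β+T).
Sum of observations T = 36.7 days; n = 12.
Posterior: Gamma(7.4+12, 6.6+36.7) = Gamma(19.4, 43.3).
Mode = (α−1)/β = 0.4249.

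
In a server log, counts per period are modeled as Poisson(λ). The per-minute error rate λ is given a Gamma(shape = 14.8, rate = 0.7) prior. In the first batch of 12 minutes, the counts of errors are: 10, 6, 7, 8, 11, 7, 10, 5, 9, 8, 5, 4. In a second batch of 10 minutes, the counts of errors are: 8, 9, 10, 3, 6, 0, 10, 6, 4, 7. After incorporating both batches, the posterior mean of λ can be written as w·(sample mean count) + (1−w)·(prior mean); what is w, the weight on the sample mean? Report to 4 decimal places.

With a Gamma(shape α, rate β) prior, the Poisson likelihood is conjugate: the posterior is Gamma(α + ΣXᵢ, β + n).
Total number of minutes: n = 12 + 10 = 22.
Posterior mean = (α₀+S)/(β₀+n) = [n/(β₀+n)]·(S/n) + [β₀/(β₀+n)]·(α₀/β₀), so only n and β₀ enter the weight.
Weight on data w = n/(β₀+n) = 22/(0.7+22) = 22/22.7 = 0.9692.

0.9692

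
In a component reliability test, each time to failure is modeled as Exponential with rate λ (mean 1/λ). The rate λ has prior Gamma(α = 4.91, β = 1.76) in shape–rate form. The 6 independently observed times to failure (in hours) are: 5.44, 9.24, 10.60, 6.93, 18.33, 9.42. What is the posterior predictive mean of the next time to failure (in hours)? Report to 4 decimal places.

6.2281

With a Gamma(shape α, rate β) prior on the exponential rate λ, the posterior after n observations with total T = Σxᵢ is Gamma(α+n, β+T).
Sum of observations T = 59.96 hours; n = 6.
Posterior: Gamma(4.91+6, 1.76+59.96) = Gamma(10.91, 61.72).
The predictive distribution for the next observation is Lomax; its mean is β/(α−1) = 61.72/9.91 = 6.2281.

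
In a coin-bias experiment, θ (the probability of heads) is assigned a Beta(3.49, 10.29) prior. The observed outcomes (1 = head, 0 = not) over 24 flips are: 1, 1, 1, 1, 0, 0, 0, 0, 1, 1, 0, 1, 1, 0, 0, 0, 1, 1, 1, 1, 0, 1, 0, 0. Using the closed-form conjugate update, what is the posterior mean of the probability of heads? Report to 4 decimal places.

0.4365

The Beta prior is conjugate to a Binomial/Bernoulli likelihood; the update adds successes to α and failures to β.
Posterior: Beta(α+k, β+n−k) = Beta(3.49+13, 10.29+11) = Beta(16.49, 21.29).
Posterior mean = α/(α+β) = 16.49/37.78 = 0.4365.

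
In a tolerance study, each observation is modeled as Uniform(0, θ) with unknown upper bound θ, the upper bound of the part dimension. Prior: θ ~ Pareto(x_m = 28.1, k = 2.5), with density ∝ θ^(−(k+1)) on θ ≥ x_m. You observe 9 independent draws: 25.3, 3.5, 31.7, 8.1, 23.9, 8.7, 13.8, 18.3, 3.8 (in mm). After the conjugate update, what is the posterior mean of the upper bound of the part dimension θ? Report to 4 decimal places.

A Pareto(scale x_m, shape k) prior on the upper bound θ of Uniform(0, θ) is conjugate: posterior is Pareto(max(x_m, max xᵢ), k + n).
Sample maximum = 31.7; prior scale x_m = 28.1 → posterior scale = max = 31.7.
Posterior shape = 2.5 + 9 = 11.5.
E[θ|data] = k·x_m/(k−1) = 11.5·31.7/10.5 = 34.7190.

34.7190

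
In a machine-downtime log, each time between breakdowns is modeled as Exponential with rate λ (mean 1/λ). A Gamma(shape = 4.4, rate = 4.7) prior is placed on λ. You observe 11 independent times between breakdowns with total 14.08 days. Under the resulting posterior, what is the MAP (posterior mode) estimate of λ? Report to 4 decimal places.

0.7668

With a Gamma(shape α, rate β) prior on the exponential rate λ, the posterior after n observations with total T = Σxᵢ is Gamma(α+n, β+T).
Posterior: Gamma(4.4+11, 4.7+14.08) = Gamma(15.4, 18.78).
Mode = (α−1)/β = 0.7668.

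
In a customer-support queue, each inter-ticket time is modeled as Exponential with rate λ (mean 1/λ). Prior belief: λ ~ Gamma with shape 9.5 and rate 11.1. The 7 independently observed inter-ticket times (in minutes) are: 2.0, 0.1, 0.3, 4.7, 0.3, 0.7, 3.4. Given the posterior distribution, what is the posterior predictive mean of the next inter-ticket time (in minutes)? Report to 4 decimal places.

1.4581

With a Gamma(shape α, rate β) prior on the exponential rate λ, the posterior after n observations with total T = Σxᵢ is Gamma(α+n, β+T).
Sum of observations T = 11.5 minutes; n = 7.
Posterior: Gamma(9.5+7, 11.1+11.5) = Gamma(16.5, 22.6).
The predictive distribution for the next observation is Lomax; its mean is β/(α−1) = 22.6/15.5 = 1.4581.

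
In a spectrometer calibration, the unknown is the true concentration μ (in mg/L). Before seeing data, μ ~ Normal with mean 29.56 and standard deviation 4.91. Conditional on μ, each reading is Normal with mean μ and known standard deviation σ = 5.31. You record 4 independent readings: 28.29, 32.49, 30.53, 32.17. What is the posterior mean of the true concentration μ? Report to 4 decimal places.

30.5736

For Normal data with known variance σ², a Normal(μ₀, σ₀²) prior on μ is conjugate. Posterior precision = 1/σ₀² + n/σ²; posterior mean is the precision-weighted average of μ₀ and x̄.
Σxᵢ = 28.29 + 32.49 + 30.53 + 32.17 = 123.48, so n·x̄ = 123.48.
σ₀² = 4.91² = 24.1081, σ² = 5.31² = 28.1961; σ² + n·σ₀² = 28.1961 + 4·24.1081 = 124.6285.
Posterior mean = (μ₀/σ₀² + n·x̄/σ²)/(1/σ₀² + n/σ²) = (σ²·μ₀ + σ₀²·n·x̄)/(σ² + n·σ₀²) = (28.1961·29.56 + 24.1081·123.48)/124.6285 = 3810.344904/124.6285 = 30.5736.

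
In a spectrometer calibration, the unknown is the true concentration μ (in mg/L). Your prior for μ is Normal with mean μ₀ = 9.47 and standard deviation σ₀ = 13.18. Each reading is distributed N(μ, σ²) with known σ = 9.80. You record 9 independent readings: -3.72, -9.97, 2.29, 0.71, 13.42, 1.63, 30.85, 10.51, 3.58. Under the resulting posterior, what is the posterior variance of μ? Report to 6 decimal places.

For Normal data with known variance σ², a Normal(μ₀, σ₀²) prior on μ is conjugate. Posterior precision = 1/σ₀² + n/σ²; posterior mean is the precision-weighted average of μ₀ and x̄.
σ₀² = 13.18² = 173.7124, σ² = 9.80² = 96.04; σ² + n·σ₀² = 96.04 + 9·173.7124 = 1659.4516.
Posterior precision = 1/σ₀² + n/σ² = 1/173.7124 + 9/96.04 = (σ² + n·σ₀²)/(σ₀²σ²) = 1659.4516/(173.7124·96.04); posterior variance σₙ² = σ₀²σ²/(σ² + n·σ₀²) = 173.7124·96.04/1659.4516 = 10.053525.

10.053525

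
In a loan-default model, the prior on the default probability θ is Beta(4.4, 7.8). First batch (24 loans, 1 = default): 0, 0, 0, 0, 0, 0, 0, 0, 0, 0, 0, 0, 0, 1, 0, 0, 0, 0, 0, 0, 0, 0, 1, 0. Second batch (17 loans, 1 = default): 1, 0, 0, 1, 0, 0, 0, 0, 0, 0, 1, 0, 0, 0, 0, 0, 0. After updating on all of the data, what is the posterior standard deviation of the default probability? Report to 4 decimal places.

The Beta prior is conjugate to a Binomial/Bernoulli likelihood; the update adds successes to α and failures to β.
After batch 1: Beta(4.4+2, 7.8+22) = Beta(6.4, 29.8).
After batch 2: Beta(6.4+3, 29.8+14) = Beta(9.4, 43.8).
Var = αβ/((α+β)²(α+β+1)) = 9.4·43.8/(53.2²·54.2) = 0.00268398; SD = √0.00268398 = 0.0518.

0.0518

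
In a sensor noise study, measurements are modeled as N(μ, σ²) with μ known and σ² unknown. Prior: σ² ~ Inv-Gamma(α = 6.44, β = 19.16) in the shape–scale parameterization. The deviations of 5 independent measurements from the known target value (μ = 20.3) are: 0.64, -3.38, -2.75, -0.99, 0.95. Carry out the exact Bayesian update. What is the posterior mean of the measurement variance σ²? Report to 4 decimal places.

With known mean μ and an Inverse-Gamma(α, β) prior on σ², the Normal likelihood is conjugate: posterior is Inv-Gamma(α + n/2, β + Σ(xᵢ−μ)²/2).
Σ(xᵢ−μ)² = (0.64)² + (-3.38)² + (-2.75)² + (-0.99)² + (0.95)² = 21.2791.
Posterior: Inv-Gamma(6.44 + 5/2, 19.16 + 21.2791/2) = Inv-Gamma(8.94, 29.79955).
E[σ²|data] = β/(α−1) = 29.79955/7.94 = 3.7531.

3.7531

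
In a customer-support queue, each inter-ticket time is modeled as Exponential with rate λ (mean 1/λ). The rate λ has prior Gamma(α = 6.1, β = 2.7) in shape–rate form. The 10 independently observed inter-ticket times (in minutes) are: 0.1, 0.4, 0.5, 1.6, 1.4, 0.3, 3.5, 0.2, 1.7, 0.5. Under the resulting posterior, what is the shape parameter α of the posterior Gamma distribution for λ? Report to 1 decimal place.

With a Gamma(shape α, rate β) prior on the exponential rate λ, the posterior after n observations with total T = Σxᵢ is Gamma(α+n, β+T).
Sum of observations T = 10.2 minutes; n = 10.
Posterior: Gamma(6.1+10, 2.7+10.2) = Gamma(16.1, 12.9).
Posterior α = 16.1.

16.1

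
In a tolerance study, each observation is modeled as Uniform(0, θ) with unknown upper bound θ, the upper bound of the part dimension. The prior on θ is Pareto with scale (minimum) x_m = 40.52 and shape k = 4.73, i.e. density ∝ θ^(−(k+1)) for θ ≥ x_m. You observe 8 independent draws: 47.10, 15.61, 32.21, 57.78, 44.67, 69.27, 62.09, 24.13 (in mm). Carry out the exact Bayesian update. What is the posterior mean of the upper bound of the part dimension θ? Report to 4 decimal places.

A Pareto(scale x_m, shape k) prior on the upper bound θ of Uniform(0, θ) is conjugate: posterior is Pareto(max(x_m, max xᵢ), k + n).
Sample maximum = 69.27; prior scale x_m = 40.52 → posterior scale = max = 69.27.
Posterior shape = 4.73 + 8 = 12.73.
E[θ|data] = k·x_m/(k−1) = 12.73·69.27/11.73 = 75.1754.

75.1754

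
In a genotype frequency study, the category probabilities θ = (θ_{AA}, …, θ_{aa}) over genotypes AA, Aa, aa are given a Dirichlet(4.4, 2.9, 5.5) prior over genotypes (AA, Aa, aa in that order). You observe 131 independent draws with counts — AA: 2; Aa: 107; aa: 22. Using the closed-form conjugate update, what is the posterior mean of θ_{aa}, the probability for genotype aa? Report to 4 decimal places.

0.1912

The Dirichlet prior is conjugate to the Multinomial likelihood: each posterior αⱼ = prior αⱼ + observed count nⱼ.
Posterior concentration: (6.4, 109.9, 27.5), total = 143.8.
E[θ_{aa}|data] = α_{aa}/Σα = 27.5/143.8 = 0.1912.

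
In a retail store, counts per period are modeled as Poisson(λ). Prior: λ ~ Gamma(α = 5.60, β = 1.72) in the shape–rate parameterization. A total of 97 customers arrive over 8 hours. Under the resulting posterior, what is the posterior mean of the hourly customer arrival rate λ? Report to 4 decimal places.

10.5556

With a Gamma(shape α, rate β) prior, the Poisson likelihood is conjugate: the posterior is Gamma(α + ΣXᵢ, β + n).
Posterior: Gamma(α+S, β+n) = Gamma(5.60+97, 1.72+8) = Gamma(102.60, 9.72).
Posterior mean = α/β = 102.60/9.72 = 10.5556.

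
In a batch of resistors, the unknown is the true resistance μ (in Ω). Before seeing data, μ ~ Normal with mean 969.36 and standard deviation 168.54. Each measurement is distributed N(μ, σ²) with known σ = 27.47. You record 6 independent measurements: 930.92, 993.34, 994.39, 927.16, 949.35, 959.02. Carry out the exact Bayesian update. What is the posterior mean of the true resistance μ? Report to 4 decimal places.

For Normal data with known variance σ², a Normal(μ₀, σ₀²) prior on μ is conjugate. Posterior precision = 1/σ₀² + n/σ²; posterior mean is the precision-weighted average of μ₀ and x̄.
Σxᵢ = 930.92 + 993.34 + 994.39 + 927.16 + 949.35 + 959.02 = 5754.18, so n·x̄ = 5754.18.
σ₀² = 168.54² = 28405.7316, σ² = 27.47² = 754.6009; σ² + n·σ₀² = 754.6009 + 6·28405.7316 = 171188.9905.
Posterior mean = (μ₀/σ₀² + n·x̄/σ²)/(1/σ₀² + n/σ²) = (σ²·μ₀ + σ₀²·n·x̄)/(σ² + n·σ₀²) = (754.6009·969.36 + 28405.7316·5754.18)/171188.9905 = 164183172.586512/171188.9905 = 959.0755.

959.0755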